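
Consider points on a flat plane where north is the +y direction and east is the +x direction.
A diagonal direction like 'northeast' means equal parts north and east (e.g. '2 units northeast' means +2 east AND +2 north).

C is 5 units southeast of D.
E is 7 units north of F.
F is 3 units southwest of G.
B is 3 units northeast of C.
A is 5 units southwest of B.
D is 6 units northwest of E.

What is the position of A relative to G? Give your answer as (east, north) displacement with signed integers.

Answer: A is at (east=-6, north=3) relative to G.

Derivation:
Place G at the origin (east=0, north=0).
  F is 3 units southwest of G: delta (east=-3, north=-3); F at (east=-3, north=-3).
  E is 7 units north of F: delta (east=+0, north=+7); E at (east=-3, north=4).
  D is 6 units northwest of E: delta (east=-6, north=+6); D at (east=-9, north=10).
  C is 5 units southeast of D: delta (east=+5, north=-5); C at (east=-4, north=5).
  B is 3 units northeast of C: delta (east=+3, north=+3); B at (east=-1, north=8).
  A is 5 units southwest of B: delta (east=-5, north=-5); A at (east=-6, north=3).
Therefore A relative to G: (east=-6, north=3).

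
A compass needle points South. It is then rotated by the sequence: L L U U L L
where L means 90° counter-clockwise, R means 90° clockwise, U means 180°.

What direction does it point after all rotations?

Start: South
  L (left (90° counter-clockwise)) -> East
  L (left (90° counter-clockwise)) -> North
  U (U-turn (180°)) -> South
  U (U-turn (180°)) -> North
  L (left (90° counter-clockwise)) -> West
  L (left (90° counter-clockwise)) -> South
Final: South

Answer: Final heading: South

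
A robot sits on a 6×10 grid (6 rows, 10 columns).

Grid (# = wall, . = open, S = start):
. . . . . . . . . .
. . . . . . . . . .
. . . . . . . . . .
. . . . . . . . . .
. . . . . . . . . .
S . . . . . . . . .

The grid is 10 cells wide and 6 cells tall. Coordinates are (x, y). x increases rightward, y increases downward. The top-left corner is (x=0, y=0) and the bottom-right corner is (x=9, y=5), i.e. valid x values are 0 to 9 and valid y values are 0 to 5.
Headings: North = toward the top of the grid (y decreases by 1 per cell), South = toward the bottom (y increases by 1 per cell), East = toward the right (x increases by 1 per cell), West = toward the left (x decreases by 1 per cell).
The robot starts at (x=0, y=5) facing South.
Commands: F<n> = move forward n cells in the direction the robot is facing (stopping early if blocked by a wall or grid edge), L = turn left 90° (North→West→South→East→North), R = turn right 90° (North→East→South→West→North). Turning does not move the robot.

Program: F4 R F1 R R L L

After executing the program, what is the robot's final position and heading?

Start: (x=0, y=5), facing South
  F4: move forward 0/4 (blocked), now at (x=0, y=5)
  R: turn right, now facing West
  F1: move forward 0/1 (blocked), now at (x=0, y=5)
  R: turn right, now facing North
  R: turn right, now facing East
  L: turn left, now facing North
  L: turn left, now facing West
Final: (x=0, y=5), facing West

Answer: Final position: (x=0, y=5), facing West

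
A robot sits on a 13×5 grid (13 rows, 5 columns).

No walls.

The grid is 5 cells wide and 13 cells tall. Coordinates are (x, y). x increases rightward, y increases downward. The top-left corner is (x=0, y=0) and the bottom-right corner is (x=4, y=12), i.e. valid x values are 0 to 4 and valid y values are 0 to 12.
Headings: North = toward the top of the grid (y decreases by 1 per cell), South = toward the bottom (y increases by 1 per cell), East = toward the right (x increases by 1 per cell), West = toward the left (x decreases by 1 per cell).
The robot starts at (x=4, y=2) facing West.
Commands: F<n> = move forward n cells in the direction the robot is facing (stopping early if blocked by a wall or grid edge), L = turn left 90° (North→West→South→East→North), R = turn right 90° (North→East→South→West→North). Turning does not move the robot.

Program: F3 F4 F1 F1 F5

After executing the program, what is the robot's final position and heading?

Answer: Final position: (x=0, y=2), facing West

Derivation:
Start: (x=4, y=2), facing West
  F3: move forward 3, now at (x=1, y=2)
  F4: move forward 1/4 (blocked), now at (x=0, y=2)
  F1: move forward 0/1 (blocked), now at (x=0, y=2)
  F1: move forward 0/1 (blocked), now at (x=0, y=2)
  F5: move forward 0/5 (blocked), now at (x=0, y=2)
Final: (x=0, y=2), facing West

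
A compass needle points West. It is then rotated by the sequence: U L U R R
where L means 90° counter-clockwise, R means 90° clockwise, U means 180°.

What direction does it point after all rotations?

Answer: Final heading: North

Derivation:
Start: West
  U (U-turn (180°)) -> East
  L (left (90° counter-clockwise)) -> North
  U (U-turn (180°)) -> South
  R (right (90° clockwise)) -> West
  R (right (90° clockwise)) -> North
Final: North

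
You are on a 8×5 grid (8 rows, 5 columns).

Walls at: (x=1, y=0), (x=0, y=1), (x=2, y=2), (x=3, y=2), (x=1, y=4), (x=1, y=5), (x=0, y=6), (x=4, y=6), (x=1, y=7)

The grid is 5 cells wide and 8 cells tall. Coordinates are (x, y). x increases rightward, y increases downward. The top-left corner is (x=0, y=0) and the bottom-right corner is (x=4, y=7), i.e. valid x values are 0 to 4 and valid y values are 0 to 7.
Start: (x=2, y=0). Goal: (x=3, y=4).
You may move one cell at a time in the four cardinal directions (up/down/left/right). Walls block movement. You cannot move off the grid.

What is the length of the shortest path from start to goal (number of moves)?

BFS from (x=2, y=0) until reaching (x=3, y=4):
  Distance 0: (x=2, y=0)
  Distance 1: (x=3, y=0), (x=2, y=1)
  Distance 2: (x=4, y=0), (x=1, y=1), (x=3, y=1)
  Distance 3: (x=4, y=1), (x=1, y=2)
  Distance 4: (x=0, y=2), (x=4, y=2), (x=1, y=3)
  Distance 5: (x=0, y=3), (x=2, y=3), (x=4, y=3)
  Distance 6: (x=3, y=3), (x=0, y=4), (x=2, y=4), (x=4, y=4)
  Distance 7: (x=3, y=4), (x=0, y=5), (x=2, y=5), (x=4, y=5)  <- goal reached here
One shortest path (7 moves): (x=2, y=0) -> (x=3, y=0) -> (x=4, y=0) -> (x=4, y=1) -> (x=4, y=2) -> (x=4, y=3) -> (x=3, y=3) -> (x=3, y=4)

Answer: Shortest path length: 7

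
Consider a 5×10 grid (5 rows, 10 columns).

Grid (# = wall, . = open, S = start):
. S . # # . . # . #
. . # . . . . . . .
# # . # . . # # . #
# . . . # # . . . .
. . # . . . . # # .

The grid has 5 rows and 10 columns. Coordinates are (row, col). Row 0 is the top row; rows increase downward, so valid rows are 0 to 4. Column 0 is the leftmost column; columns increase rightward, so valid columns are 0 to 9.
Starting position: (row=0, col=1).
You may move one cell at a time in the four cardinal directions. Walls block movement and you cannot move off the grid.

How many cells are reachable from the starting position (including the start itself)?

BFS flood-fill from (row=0, col=1):
  Distance 0: (row=0, col=1)
  Distance 1: (row=0, col=0), (row=0, col=2), (row=1, col=1)
  Distance 2: (row=1, col=0)
Total reachable: 5 (grid has 33 open cells total)

Answer: Reachable cells: 5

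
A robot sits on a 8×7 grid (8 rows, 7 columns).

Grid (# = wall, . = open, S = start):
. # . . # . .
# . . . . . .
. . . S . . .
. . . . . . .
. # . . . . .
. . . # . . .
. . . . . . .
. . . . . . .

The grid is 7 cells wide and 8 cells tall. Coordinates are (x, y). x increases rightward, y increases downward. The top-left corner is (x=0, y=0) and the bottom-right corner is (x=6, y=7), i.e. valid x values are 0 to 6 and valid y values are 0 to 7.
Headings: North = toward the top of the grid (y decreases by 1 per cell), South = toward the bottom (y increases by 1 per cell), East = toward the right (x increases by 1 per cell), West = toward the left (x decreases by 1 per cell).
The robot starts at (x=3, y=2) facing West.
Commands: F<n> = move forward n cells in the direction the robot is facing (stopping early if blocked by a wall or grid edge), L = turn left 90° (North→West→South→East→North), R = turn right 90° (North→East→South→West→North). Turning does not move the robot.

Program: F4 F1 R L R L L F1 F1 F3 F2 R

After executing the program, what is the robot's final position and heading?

Start: (x=3, y=2), facing West
  F4: move forward 3/4 (blocked), now at (x=0, y=2)
  F1: move forward 0/1 (blocked), now at (x=0, y=2)
  R: turn right, now facing North
  L: turn left, now facing West
  R: turn right, now facing North
  L: turn left, now facing West
  L: turn left, now facing South
  F1: move forward 1, now at (x=0, y=3)
  F1: move forward 1, now at (x=0, y=4)
  F3: move forward 3, now at (x=0, y=7)
  F2: move forward 0/2 (blocked), now at (x=0, y=7)
  R: turn right, now facing West
Final: (x=0, y=7), facing West

Answer: Final position: (x=0, y=7), facing West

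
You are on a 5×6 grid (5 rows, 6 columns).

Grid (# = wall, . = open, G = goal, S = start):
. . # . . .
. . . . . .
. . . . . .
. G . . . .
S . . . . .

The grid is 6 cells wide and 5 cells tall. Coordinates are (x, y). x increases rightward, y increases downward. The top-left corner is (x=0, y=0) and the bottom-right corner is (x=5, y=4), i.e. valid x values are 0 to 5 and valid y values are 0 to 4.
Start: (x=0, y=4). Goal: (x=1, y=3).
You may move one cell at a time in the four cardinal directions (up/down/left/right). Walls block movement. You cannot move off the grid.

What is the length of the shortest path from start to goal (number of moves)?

Answer: Shortest path length: 2

Derivation:
BFS from (x=0, y=4) until reaching (x=1, y=3):
  Distance 0: (x=0, y=4)
  Distance 1: (x=0, y=3), (x=1, y=4)
  Distance 2: (x=0, y=2), (x=1, y=3), (x=2, y=4)  <- goal reached here
One shortest path (2 moves): (x=0, y=4) -> (x=1, y=4) -> (x=1, y=3)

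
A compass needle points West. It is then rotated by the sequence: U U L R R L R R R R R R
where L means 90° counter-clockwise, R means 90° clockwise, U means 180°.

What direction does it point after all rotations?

Start: West
  U (U-turn (180°)) -> East
  U (U-turn (180°)) -> West
  L (left (90° counter-clockwise)) -> South
  R (right (90° clockwise)) -> West
  R (right (90° clockwise)) -> North
  L (left (90° counter-clockwise)) -> West
  R (right (90° clockwise)) -> North
  R (right (90° clockwise)) -> East
  R (right (90° clockwise)) -> South
  R (right (90° clockwise)) -> West
  R (right (90° clockwise)) -> North
  R (right (90° clockwise)) -> East
Final: East

Answer: Final heading: East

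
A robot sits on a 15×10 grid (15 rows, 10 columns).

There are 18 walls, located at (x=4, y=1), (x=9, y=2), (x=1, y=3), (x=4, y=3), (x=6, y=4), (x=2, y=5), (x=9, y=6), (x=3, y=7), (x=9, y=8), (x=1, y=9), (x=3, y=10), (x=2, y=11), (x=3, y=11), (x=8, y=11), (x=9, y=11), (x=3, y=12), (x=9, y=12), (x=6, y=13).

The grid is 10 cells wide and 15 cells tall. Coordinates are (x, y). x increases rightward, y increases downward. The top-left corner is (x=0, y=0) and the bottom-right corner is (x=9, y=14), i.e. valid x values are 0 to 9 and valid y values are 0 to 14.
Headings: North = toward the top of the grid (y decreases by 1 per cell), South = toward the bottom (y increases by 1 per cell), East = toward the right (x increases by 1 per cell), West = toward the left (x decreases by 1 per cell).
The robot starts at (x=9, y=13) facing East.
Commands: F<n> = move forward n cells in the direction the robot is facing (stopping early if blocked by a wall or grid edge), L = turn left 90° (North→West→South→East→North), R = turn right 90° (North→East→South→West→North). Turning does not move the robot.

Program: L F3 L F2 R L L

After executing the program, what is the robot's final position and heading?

Start: (x=9, y=13), facing East
  L: turn left, now facing North
  F3: move forward 0/3 (blocked), now at (x=9, y=13)
  L: turn left, now facing West
  F2: move forward 2, now at (x=7, y=13)
  R: turn right, now facing North
  L: turn left, now facing West
  L: turn left, now facing South
Final: (x=7, y=13), facing South

Answer: Final position: (x=7, y=13), facing South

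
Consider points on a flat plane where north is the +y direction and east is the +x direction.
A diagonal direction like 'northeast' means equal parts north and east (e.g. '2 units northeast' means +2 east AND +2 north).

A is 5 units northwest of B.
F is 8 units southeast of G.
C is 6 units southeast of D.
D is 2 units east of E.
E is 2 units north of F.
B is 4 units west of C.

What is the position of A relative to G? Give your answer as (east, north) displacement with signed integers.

Place G at the origin (east=0, north=0).
  F is 8 units southeast of G: delta (east=+8, north=-8); F at (east=8, north=-8).
  E is 2 units north of F: delta (east=+0, north=+2); E at (east=8, north=-6).
  D is 2 units east of E: delta (east=+2, north=+0); D at (east=10, north=-6).
  C is 6 units southeast of D: delta (east=+6, north=-6); C at (east=16, north=-12).
  B is 4 units west of C: delta (east=-4, north=+0); B at (east=12, north=-12).
  A is 5 units northwest of B: delta (east=-5, north=+5); A at (east=7, north=-7).
Therefore A relative to G: (east=7, north=-7).

Answer: A is at (east=7, north=-7) relative to G.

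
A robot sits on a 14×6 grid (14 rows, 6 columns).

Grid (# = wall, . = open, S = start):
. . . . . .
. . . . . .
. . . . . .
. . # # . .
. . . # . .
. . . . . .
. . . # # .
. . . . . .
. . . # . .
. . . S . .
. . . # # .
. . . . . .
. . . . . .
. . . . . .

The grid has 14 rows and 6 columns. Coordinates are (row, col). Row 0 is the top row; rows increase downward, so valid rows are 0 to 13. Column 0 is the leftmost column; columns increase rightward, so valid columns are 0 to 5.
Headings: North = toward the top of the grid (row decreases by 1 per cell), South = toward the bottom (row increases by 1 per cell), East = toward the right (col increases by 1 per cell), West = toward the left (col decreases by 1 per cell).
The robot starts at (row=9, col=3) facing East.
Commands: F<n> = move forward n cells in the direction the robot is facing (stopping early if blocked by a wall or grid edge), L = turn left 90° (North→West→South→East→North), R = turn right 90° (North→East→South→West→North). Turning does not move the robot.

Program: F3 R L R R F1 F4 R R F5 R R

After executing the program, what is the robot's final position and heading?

Answer: Final position: (row=9, col=5), facing West

Derivation:
Start: (row=9, col=3), facing East
  F3: move forward 2/3 (blocked), now at (row=9, col=5)
  R: turn right, now facing South
  L: turn left, now facing East
  R: turn right, now facing South
  R: turn right, now facing West
  F1: move forward 1, now at (row=9, col=4)
  F4: move forward 4, now at (row=9, col=0)
  R: turn right, now facing North
  R: turn right, now facing East
  F5: move forward 5, now at (row=9, col=5)
  R: turn right, now facing South
  R: turn right, now facing West
Final: (row=9, col=5), facing West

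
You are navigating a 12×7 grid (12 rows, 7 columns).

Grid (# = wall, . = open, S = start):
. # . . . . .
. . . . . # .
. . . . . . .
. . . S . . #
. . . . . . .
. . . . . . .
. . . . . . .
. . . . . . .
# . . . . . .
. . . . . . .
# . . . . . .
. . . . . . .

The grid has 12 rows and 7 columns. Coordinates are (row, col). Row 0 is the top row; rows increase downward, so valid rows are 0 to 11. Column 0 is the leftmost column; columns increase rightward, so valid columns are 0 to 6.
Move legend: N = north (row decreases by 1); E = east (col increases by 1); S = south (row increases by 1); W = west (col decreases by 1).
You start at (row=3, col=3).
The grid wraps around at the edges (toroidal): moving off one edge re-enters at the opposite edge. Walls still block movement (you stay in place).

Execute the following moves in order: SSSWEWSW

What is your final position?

Start: (row=3, col=3)
  S (south): (row=3, col=3) -> (row=4, col=3)
  S (south): (row=4, col=3) -> (row=5, col=3)
  S (south): (row=5, col=3) -> (row=6, col=3)
  W (west): (row=6, col=3) -> (row=6, col=2)
  E (east): (row=6, col=2) -> (row=6, col=3)
  W (west): (row=6, col=3) -> (row=6, col=2)
  S (south): (row=6, col=2) -> (row=7, col=2)
  W (west): (row=7, col=2) -> (row=7, col=1)
Final: (row=7, col=1)

Answer: Final position: (row=7, col=1)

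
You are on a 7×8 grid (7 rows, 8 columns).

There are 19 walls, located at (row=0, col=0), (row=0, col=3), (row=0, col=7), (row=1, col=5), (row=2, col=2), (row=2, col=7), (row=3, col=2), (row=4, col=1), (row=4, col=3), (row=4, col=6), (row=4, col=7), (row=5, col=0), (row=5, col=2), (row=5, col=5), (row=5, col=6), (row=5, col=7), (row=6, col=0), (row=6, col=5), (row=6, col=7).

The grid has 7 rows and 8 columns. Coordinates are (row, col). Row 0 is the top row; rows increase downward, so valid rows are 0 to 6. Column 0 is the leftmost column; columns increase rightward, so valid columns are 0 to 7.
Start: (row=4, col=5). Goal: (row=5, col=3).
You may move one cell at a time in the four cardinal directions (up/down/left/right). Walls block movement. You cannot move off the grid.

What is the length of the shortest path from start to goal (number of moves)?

BFS from (row=4, col=5) until reaching (row=5, col=3):
  Distance 0: (row=4, col=5)
  Distance 1: (row=3, col=5), (row=4, col=4)
  Distance 2: (row=2, col=5), (row=3, col=4), (row=3, col=6), (row=5, col=4)
  Distance 3: (row=2, col=4), (row=2, col=6), (row=3, col=3), (row=3, col=7), (row=5, col=3), (row=6, col=4)  <- goal reached here
One shortest path (3 moves): (row=4, col=5) -> (row=4, col=4) -> (row=5, col=4) -> (row=5, col=3)

Answer: Shortest path length: 3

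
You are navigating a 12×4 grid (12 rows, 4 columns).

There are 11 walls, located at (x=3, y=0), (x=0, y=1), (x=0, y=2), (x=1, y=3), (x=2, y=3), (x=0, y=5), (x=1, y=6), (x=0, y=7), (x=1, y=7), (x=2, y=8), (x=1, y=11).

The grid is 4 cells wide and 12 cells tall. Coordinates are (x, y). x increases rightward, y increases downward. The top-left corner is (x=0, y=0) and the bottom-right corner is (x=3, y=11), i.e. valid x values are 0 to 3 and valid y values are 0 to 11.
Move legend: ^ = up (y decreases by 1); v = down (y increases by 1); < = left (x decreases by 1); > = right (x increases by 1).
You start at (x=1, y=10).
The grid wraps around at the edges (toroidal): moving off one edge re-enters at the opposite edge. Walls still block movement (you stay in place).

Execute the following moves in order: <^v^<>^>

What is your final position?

Answer: Final position: (x=1, y=8)

Derivation:
Start: (x=1, y=10)
  < (left): (x=1, y=10) -> (x=0, y=10)
  ^ (up): (x=0, y=10) -> (x=0, y=9)
  v (down): (x=0, y=9) -> (x=0, y=10)
  ^ (up): (x=0, y=10) -> (x=0, y=9)
  < (left): (x=0, y=9) -> (x=3, y=9)
  > (right): (x=3, y=9) -> (x=0, y=9)
  ^ (up): (x=0, y=9) -> (x=0, y=8)
  > (right): (x=0, y=8) -> (x=1, y=8)
Final: (x=1, y=8)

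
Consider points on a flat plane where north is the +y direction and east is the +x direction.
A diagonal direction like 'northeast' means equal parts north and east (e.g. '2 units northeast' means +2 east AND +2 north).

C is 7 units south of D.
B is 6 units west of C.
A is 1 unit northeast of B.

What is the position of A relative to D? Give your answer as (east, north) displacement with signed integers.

Place D at the origin (east=0, north=0).
  C is 7 units south of D: delta (east=+0, north=-7); C at (east=0, north=-7).
  B is 6 units west of C: delta (east=-6, north=+0); B at (east=-6, north=-7).
  A is 1 unit northeast of B: delta (east=+1, north=+1); A at (east=-5, north=-6).
Therefore A relative to D: (east=-5, north=-6).

Answer: A is at (east=-5, north=-6) relative to D.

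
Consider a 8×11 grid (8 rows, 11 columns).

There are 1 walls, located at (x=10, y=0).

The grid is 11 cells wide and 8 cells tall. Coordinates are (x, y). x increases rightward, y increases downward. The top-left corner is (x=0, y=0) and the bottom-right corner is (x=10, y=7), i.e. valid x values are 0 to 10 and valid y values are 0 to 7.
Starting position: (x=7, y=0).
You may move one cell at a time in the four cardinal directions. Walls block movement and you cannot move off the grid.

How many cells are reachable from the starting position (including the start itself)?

BFS flood-fill from (x=7, y=0):
  Distance 0: (x=7, y=0)
  Distance 1: (x=6, y=0), (x=8, y=0), (x=7, y=1)
  Distance 2: (x=5, y=0), (x=9, y=0), (x=6, y=1), (x=8, y=1), (x=7, y=2)
  Distance 3: (x=4, y=0), (x=5, y=1), (x=9, y=1), (x=6, y=2), (x=8, y=2), (x=7, y=3)
  Distance 4: (x=3, y=0), (x=4, y=1), (x=10, y=1), (x=5, y=2), (x=9, y=2), (x=6, y=3), (x=8, y=3), (x=7, y=4)
  Distance 5: (x=2, y=0), (x=3, y=1), (x=4, y=2), (x=10, y=2), (x=5, y=3), (x=9, y=3), (x=6, y=4), (x=8, y=4), (x=7, y=5)
  Distance 6: (x=1, y=0), (x=2, y=1), (x=3, y=2), (x=4, y=3), (x=10, y=3), (x=5, y=4), (x=9, y=4), (x=6, y=5), (x=8, y=5), (x=7, y=6)
  Distance 7: (x=0, y=0), (x=1, y=1), (x=2, y=2), (x=3, y=3), (x=4, y=4), (x=10, y=4), (x=5, y=5), (x=9, y=5), (x=6, y=6), (x=8, y=6), (x=7, y=7)
  Distance 8: (x=0, y=1), (x=1, y=2), (x=2, y=3), (x=3, y=4), (x=4, y=5), (x=10, y=5), (x=5, y=6), (x=9, y=6), (x=6, y=7), (x=8, y=7)
  Distance 9: (x=0, y=2), (x=1, y=3), (x=2, y=4), (x=3, y=5), (x=4, y=6), (x=10, y=6), (x=5, y=7), (x=9, y=7)
  Distance 10: (x=0, y=3), (x=1, y=4), (x=2, y=5), (x=3, y=6), (x=4, y=7), (x=10, y=7)
  Distance 11: (x=0, y=4), (x=1, y=5), (x=2, y=6), (x=3, y=7)
  Distance 12: (x=0, y=5), (x=1, y=6), (x=2, y=7)
  Distance 13: (x=0, y=6), (x=1, y=7)
  Distance 14: (x=0, y=7)
Total reachable: 87 (grid has 87 open cells total)

Answer: Reachable cells: 87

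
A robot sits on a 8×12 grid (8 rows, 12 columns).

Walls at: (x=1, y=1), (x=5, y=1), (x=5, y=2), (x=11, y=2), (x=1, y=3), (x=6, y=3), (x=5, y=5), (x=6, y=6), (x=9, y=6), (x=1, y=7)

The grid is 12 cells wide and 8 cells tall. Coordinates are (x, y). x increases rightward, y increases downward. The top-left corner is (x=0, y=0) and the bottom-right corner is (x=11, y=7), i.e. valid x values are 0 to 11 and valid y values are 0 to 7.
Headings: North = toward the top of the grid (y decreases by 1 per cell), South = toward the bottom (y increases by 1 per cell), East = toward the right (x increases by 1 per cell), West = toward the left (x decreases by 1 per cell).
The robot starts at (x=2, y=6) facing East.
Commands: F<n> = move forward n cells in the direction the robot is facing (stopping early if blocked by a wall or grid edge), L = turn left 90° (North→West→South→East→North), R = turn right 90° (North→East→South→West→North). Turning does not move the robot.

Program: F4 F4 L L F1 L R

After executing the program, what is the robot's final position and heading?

Start: (x=2, y=6), facing East
  F4: move forward 3/4 (blocked), now at (x=5, y=6)
  F4: move forward 0/4 (blocked), now at (x=5, y=6)
  L: turn left, now facing North
  L: turn left, now facing West
  F1: move forward 1, now at (x=4, y=6)
  L: turn left, now facing South
  R: turn right, now facing West
Final: (x=4, y=6), facing West

Answer: Final position: (x=4, y=6), facing West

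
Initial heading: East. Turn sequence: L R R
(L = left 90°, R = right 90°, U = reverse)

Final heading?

Start: East
  L (left (90° counter-clockwise)) -> North
  R (right (90° clockwise)) -> East
  R (right (90° clockwise)) -> South
Final: South

Answer: Final heading: South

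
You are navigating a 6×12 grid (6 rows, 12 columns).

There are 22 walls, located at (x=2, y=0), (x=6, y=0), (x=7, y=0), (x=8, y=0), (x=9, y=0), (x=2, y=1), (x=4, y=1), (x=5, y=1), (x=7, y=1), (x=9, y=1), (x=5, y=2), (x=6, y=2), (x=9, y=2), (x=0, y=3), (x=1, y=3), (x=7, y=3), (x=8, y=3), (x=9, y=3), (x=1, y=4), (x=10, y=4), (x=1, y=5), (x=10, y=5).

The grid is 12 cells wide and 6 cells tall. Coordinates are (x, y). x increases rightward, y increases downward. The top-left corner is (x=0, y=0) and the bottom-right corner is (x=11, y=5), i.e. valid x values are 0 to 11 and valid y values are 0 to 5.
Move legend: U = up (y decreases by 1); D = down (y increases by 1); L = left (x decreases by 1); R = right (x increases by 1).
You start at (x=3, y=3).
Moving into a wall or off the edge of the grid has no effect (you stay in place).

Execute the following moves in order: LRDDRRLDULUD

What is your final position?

Start: (x=3, y=3)
  L (left): (x=3, y=3) -> (x=2, y=3)
  R (right): (x=2, y=3) -> (x=3, y=3)
  D (down): (x=3, y=3) -> (x=3, y=4)
  D (down): (x=3, y=4) -> (x=3, y=5)
  R (right): (x=3, y=5) -> (x=4, y=5)
  R (right): (x=4, y=5) -> (x=5, y=5)
  L (left): (x=5, y=5) -> (x=4, y=5)
  D (down): blocked, stay at (x=4, y=5)
  U (up): (x=4, y=5) -> (x=4, y=4)
  L (left): (x=4, y=4) -> (x=3, y=4)
  U (up): (x=3, y=4) -> (x=3, y=3)
  D (down): (x=3, y=3) -> (x=3, y=4)
Final: (x=3, y=4)

Answer: Final position: (x=3, y=4)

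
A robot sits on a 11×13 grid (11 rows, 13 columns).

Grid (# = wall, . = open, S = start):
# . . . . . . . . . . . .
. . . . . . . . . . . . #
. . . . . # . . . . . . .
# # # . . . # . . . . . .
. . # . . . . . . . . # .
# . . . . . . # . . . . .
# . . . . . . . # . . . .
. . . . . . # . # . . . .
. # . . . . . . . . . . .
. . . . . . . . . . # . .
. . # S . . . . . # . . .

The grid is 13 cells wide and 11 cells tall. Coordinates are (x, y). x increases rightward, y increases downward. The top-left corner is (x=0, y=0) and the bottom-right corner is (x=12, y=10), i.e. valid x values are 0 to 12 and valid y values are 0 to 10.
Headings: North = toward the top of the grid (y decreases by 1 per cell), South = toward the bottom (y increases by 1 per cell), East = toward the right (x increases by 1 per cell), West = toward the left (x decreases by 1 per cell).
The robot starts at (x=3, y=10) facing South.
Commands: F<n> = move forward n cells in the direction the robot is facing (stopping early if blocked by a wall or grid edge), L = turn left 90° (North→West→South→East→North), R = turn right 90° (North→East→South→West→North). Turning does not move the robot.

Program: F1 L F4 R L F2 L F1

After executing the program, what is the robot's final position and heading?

Answer: Final position: (x=8, y=9), facing North

Derivation:
Start: (x=3, y=10), facing South
  F1: move forward 0/1 (blocked), now at (x=3, y=10)
  L: turn left, now facing East
  F4: move forward 4, now at (x=7, y=10)
  R: turn right, now facing South
  L: turn left, now facing East
  F2: move forward 1/2 (blocked), now at (x=8, y=10)
  L: turn left, now facing North
  F1: move forward 1, now at (x=8, y=9)
Final: (x=8, y=9), facing North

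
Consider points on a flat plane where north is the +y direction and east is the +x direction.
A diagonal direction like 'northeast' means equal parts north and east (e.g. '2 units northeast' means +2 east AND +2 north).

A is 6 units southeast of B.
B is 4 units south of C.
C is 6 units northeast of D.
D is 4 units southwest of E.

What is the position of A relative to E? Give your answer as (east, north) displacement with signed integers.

Place E at the origin (east=0, north=0).
  D is 4 units southwest of E: delta (east=-4, north=-4); D at (east=-4, north=-4).
  C is 6 units northeast of D: delta (east=+6, north=+6); C at (east=2, north=2).
  B is 4 units south of C: delta (east=+0, north=-4); B at (east=2, north=-2).
  A is 6 units southeast of B: delta (east=+6, north=-6); A at (east=8, north=-8).
Therefore A relative to E: (east=8, north=-8).

Answer: A is at (east=8, north=-8) relative to E.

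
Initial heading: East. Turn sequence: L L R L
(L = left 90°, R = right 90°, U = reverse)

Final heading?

Start: East
  L (left (90° counter-clockwise)) -> North
  L (left (90° counter-clockwise)) -> West
  R (right (90° clockwise)) -> North
  L (left (90° counter-clockwise)) -> West
Final: West

Answer: Final heading: West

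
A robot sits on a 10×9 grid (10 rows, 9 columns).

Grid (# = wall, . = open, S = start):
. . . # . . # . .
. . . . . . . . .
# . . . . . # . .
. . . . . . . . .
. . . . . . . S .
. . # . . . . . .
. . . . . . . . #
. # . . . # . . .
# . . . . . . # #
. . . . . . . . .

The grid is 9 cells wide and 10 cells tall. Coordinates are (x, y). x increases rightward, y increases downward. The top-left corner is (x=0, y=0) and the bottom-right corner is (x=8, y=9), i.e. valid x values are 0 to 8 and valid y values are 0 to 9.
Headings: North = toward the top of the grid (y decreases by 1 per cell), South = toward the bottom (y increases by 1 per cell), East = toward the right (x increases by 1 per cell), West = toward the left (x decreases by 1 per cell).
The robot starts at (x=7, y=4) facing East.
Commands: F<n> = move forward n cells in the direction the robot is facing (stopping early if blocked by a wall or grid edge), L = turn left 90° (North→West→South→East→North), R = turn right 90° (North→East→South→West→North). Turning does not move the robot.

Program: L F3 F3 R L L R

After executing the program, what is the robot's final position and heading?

Start: (x=7, y=4), facing East
  L: turn left, now facing North
  F3: move forward 3, now at (x=7, y=1)
  F3: move forward 1/3 (blocked), now at (x=7, y=0)
  R: turn right, now facing East
  L: turn left, now facing North
  L: turn left, now facing West
  R: turn right, now facing North
Final: (x=7, y=0), facing North

Answer: Final position: (x=7, y=0), facing North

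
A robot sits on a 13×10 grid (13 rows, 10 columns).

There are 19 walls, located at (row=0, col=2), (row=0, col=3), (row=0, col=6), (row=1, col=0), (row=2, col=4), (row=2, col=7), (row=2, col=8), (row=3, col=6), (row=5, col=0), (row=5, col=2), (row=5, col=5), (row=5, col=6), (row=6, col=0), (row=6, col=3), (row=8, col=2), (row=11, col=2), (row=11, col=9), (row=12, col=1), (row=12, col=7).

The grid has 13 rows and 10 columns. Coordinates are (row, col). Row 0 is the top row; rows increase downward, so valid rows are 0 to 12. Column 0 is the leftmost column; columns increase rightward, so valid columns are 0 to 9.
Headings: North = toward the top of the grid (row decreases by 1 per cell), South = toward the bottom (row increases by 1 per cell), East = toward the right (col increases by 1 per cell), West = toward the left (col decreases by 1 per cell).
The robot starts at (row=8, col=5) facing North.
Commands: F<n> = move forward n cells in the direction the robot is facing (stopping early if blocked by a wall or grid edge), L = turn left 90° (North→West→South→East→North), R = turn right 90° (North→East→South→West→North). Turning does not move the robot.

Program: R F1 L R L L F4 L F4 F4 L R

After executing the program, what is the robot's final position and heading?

Answer: Final position: (row=12, col=3), facing South

Derivation:
Start: (row=8, col=5), facing North
  R: turn right, now facing East
  F1: move forward 1, now at (row=8, col=6)
  L: turn left, now facing North
  R: turn right, now facing East
  L: turn left, now facing North
  L: turn left, now facing West
  F4: move forward 3/4 (blocked), now at (row=8, col=3)
  L: turn left, now facing South
  F4: move forward 4, now at (row=12, col=3)
  F4: move forward 0/4 (blocked), now at (row=12, col=3)
  L: turn left, now facing East
  R: turn right, now facing South
Final: (row=12, col=3), facing South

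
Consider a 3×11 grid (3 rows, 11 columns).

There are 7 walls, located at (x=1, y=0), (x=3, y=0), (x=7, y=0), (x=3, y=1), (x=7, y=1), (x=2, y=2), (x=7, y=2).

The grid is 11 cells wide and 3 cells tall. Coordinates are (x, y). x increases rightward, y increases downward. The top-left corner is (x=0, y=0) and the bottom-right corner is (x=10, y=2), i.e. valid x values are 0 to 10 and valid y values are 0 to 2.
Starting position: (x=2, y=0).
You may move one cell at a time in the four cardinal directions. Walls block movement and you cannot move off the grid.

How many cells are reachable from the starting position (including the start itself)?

BFS flood-fill from (x=2, y=0):
  Distance 0: (x=2, y=0)
  Distance 1: (x=2, y=1)
  Distance 2: (x=1, y=1)
  Distance 3: (x=0, y=1), (x=1, y=2)
  Distance 4: (x=0, y=0), (x=0, y=2)
Total reachable: 7 (grid has 26 open cells total)

Answer: Reachable cells: 7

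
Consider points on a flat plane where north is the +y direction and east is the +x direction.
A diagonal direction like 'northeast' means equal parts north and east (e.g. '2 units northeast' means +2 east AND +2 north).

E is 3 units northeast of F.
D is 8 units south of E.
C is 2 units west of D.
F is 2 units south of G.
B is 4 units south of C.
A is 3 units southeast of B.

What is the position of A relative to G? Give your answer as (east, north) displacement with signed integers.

Place G at the origin (east=0, north=0).
  F is 2 units south of G: delta (east=+0, north=-2); F at (east=0, north=-2).
  E is 3 units northeast of F: delta (east=+3, north=+3); E at (east=3, north=1).
  D is 8 units south of E: delta (east=+0, north=-8); D at (east=3, north=-7).
  C is 2 units west of D: delta (east=-2, north=+0); C at (east=1, north=-7).
  B is 4 units south of C: delta (east=+0, north=-4); B at (east=1, north=-11).
  A is 3 units southeast of B: delta (east=+3, north=-3); A at (east=4, north=-14).
Therefore A relative to G: (east=4, north=-14).

Answer: A is at (east=4, north=-14) relative to G.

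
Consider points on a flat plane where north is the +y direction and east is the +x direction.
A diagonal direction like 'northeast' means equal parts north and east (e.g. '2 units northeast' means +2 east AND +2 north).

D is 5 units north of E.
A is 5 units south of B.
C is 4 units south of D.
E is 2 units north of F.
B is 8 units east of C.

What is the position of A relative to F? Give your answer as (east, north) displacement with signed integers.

Answer: A is at (east=8, north=-2) relative to F.

Derivation:
Place F at the origin (east=0, north=0).
  E is 2 units north of F: delta (east=+0, north=+2); E at (east=0, north=2).
  D is 5 units north of E: delta (east=+0, north=+5); D at (east=0, north=7).
  C is 4 units south of D: delta (east=+0, north=-4); C at (east=0, north=3).
  B is 8 units east of C: delta (east=+8, north=+0); B at (east=8, north=3).
  A is 5 units south of B: delta (east=+0, north=-5); A at (east=8, north=-2).
Therefore A relative to F: (east=8, north=-2).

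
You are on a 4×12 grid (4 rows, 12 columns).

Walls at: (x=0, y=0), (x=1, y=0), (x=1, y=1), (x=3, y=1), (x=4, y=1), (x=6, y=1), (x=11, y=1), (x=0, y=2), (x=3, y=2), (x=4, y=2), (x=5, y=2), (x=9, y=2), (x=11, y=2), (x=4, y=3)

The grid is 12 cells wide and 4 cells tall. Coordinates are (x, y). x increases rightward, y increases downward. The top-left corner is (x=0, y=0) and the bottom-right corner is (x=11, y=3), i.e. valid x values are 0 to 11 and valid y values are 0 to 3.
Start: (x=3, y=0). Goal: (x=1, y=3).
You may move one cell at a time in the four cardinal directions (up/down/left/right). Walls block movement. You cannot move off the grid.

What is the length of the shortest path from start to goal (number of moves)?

Answer: Shortest path length: 5

Derivation:
BFS from (x=3, y=0) until reaching (x=1, y=3):
  Distance 0: (x=3, y=0)
  Distance 1: (x=2, y=0), (x=4, y=0)
  Distance 2: (x=5, y=0), (x=2, y=1)
  Distance 3: (x=6, y=0), (x=5, y=1), (x=2, y=2)
  Distance 4: (x=7, y=0), (x=1, y=2), (x=2, y=3)
  Distance 5: (x=8, y=0), (x=7, y=1), (x=1, y=3), (x=3, y=3)  <- goal reached here
One shortest path (5 moves): (x=3, y=0) -> (x=2, y=0) -> (x=2, y=1) -> (x=2, y=2) -> (x=1, y=2) -> (x=1, y=3)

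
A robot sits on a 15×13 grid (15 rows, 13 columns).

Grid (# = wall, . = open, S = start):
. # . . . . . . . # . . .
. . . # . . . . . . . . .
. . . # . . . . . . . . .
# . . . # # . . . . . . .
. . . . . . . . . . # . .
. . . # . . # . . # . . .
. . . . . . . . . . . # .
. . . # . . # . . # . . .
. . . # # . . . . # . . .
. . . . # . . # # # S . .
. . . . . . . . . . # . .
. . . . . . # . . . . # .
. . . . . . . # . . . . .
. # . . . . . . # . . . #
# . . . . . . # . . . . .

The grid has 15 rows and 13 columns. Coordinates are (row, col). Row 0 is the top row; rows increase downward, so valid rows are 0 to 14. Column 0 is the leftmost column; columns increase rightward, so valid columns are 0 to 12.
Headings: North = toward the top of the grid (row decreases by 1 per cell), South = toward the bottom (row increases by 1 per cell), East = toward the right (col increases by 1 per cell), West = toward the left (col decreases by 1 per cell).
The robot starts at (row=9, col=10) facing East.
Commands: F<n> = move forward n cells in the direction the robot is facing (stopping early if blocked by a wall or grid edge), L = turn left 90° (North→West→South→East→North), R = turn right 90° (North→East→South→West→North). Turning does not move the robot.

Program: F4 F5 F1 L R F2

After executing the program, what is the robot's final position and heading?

Answer: Final position: (row=9, col=12), facing East

Derivation:
Start: (row=9, col=10), facing East
  F4: move forward 2/4 (blocked), now at (row=9, col=12)
  F5: move forward 0/5 (blocked), now at (row=9, col=12)
  F1: move forward 0/1 (blocked), now at (row=9, col=12)
  L: turn left, now facing North
  R: turn right, now facing East
  F2: move forward 0/2 (blocked), now at (row=9, col=12)
Final: (row=9, col=12), facing East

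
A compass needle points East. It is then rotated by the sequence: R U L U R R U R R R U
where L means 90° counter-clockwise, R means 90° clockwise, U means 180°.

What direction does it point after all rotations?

Answer: Final heading: South

Derivation:
Start: East
  R (right (90° clockwise)) -> South
  U (U-turn (180°)) -> North
  L (left (90° counter-clockwise)) -> West
  U (U-turn (180°)) -> East
  R (right (90° clockwise)) -> South
  R (right (90° clockwise)) -> West
  U (U-turn (180°)) -> East
  R (right (90° clockwise)) -> South
  R (right (90° clockwise)) -> West
  R (right (90° clockwise)) -> North
  U (U-turn (180°)) -> South
Final: South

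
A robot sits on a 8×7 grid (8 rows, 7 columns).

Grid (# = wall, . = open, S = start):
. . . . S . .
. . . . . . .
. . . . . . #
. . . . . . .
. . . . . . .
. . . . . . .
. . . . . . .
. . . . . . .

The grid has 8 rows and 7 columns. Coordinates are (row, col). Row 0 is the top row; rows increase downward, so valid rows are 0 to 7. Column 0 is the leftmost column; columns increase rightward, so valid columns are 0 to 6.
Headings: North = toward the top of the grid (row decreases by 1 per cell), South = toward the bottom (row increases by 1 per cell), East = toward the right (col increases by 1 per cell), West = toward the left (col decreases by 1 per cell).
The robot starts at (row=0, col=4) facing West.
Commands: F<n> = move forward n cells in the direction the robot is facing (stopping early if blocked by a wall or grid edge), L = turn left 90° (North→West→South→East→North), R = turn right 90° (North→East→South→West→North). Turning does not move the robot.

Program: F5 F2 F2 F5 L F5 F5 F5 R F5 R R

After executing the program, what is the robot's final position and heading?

Answer: Final position: (row=7, col=0), facing East

Derivation:
Start: (row=0, col=4), facing West
  F5: move forward 4/5 (blocked), now at (row=0, col=0)
  F2: move forward 0/2 (blocked), now at (row=0, col=0)
  F2: move forward 0/2 (blocked), now at (row=0, col=0)
  F5: move forward 0/5 (blocked), now at (row=0, col=0)
  L: turn left, now facing South
  F5: move forward 5, now at (row=5, col=0)
  F5: move forward 2/5 (blocked), now at (row=7, col=0)
  F5: move forward 0/5 (blocked), now at (row=7, col=0)
  R: turn right, now facing West
  F5: move forward 0/5 (blocked), now at (row=7, col=0)
  R: turn right, now facing North
  R: turn right, now facing East
Final: (row=7, col=0), facing East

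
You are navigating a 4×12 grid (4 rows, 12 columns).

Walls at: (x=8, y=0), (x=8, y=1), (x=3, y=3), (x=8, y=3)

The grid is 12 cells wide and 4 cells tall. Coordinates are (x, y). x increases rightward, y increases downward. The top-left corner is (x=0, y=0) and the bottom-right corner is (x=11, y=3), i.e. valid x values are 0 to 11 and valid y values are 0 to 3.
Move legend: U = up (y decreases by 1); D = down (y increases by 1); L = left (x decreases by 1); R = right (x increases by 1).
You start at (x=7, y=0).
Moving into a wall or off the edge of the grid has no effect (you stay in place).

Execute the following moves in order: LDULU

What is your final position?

Start: (x=7, y=0)
  L (left): (x=7, y=0) -> (x=6, y=0)
  D (down): (x=6, y=0) -> (x=6, y=1)
  U (up): (x=6, y=1) -> (x=6, y=0)
  L (left): (x=6, y=0) -> (x=5, y=0)
  U (up): blocked, stay at (x=5, y=0)
Final: (x=5, y=0)

Answer: Final position: (x=5, y=0)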